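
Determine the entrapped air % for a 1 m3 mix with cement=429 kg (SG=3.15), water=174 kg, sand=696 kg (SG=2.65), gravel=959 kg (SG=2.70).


Vol cement = 429 / (3.15 * 1000) = 0.13619 m3
Vol water = 174 / 1000 = 0.174 m3
Vol sand = 696 / (2.65 * 1000) = 0.262642 m3
Vol gravel = 959 / (2.70 * 1000) = 0.355185 m3
Total solid + water volume = 0.928017 m3
Air = (1 - 0.928017) * 100 = 7.2%

7.2


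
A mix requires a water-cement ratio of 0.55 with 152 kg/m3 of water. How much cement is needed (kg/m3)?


Cement = water / (w/c)
= 152 / 0.55
= 276.4 kg/m3

276.4


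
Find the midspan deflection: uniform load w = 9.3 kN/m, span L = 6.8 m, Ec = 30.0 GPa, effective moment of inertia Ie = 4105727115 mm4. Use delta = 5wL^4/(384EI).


Convert: L = 6.8 m = 6800 mm, Ec = 30.0 GPa = 30000 MPa
delta = 5 * 9.3 * 6800^4 / (384 * 30000 * 4105727115)
= 2.1 mm

2.1


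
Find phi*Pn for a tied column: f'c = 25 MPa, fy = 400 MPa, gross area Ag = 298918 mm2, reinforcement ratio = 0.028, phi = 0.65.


Ast = rho * Ag = 0.028 * 298918 = 8369.704 mm2
phi*Pn = 0.65 * 0.80 * (0.85 * 25 * (298918 - 8369.704) + 400 * 8369.704) / 1000
= 4951.46 kN

4951.46


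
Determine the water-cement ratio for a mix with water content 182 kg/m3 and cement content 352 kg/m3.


w/c = water / cement
w/c = 182 / 352 = 0.517

0.517


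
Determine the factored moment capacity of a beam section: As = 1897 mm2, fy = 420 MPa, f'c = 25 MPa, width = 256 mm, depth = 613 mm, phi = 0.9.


a = As * fy / (0.85 * f'c * b)
= 1897 * 420 / (0.85 * 25 * 256)
= 146.4596 mm
Mn = As * fy * (d - a/2) / 10^6
= 430.0565 kN-m
phi*Mn = 0.9 * 430.0565 = 387.05 kN-m

387.05


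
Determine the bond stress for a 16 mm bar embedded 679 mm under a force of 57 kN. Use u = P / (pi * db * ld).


u = P / (pi * db * ld)
= 57 * 1000 / (pi * 16 * 679)
= 1.67 MPa

1.67


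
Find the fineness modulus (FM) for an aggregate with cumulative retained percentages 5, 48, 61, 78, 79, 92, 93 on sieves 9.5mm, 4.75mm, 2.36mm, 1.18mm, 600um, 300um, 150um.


FM = sum(cumulative % retained) / 100
= 456 / 100
= 4.56

4.56


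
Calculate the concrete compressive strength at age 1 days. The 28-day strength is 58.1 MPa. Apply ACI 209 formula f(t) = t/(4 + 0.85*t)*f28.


f(1) = 1 / (4 + 0.85 * 1) * 58.1
= 1 / 4.85 * 58.1
= 11.98 MPa

11.98


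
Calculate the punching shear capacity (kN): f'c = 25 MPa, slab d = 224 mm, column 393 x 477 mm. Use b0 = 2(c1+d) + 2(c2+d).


b0 = 2*(393 + 224) + 2*(477 + 224) = 2636 mm
Vc = 0.33 * sqrt(25) * 2636 * 224 / 1000
= 974.27 kN

974.27


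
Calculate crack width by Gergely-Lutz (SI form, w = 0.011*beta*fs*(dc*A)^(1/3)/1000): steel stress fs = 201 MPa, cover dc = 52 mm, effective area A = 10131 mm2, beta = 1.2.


w = 0.011 * beta * fs * (dc * A)^(1/3) / 1000
= 0.011 * 1.2 * 201 * (52 * 10131)^(1/3) / 1000
= 0.214 mm

0.214


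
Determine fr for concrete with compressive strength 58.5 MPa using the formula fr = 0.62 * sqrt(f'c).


fr = 0.62 * sqrt(58.5)
= 4.742 MPa

4.742


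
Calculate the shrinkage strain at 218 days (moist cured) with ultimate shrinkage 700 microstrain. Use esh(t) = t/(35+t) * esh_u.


esh(218) = 218 / (35 + 218) * 700
= 218 / 253 * 700
= 603.2 microstrain

603.2


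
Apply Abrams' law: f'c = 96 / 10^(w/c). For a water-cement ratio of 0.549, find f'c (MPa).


f'c = 96 / 10^0.549
= 96 / 3.54
= 27.12 MPa

27.12


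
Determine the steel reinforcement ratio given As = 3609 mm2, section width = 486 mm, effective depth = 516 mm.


rho = As / (b * d)
= 3609 / (486 * 516)
= 0.0144

0.0144


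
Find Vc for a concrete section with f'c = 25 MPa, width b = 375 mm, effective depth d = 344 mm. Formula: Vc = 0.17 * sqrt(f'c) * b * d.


Vc = 0.17 * sqrt(25) * 375 * 344 / 1000
= 109.65 kN

109.65


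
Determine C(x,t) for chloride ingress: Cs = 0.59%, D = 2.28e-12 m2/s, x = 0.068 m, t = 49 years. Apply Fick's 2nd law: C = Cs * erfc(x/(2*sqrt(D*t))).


t_seconds = 49 * 365.25 * 24 * 3600 = 1546322400.0 s
arg = 0.068 / (2 * sqrt(2.28e-12 * 1546322400.0))
= 0.5726
erfc(0.5726) = 0.4181
C = 0.59 * 0.4181 = 0.2467%

0.2467


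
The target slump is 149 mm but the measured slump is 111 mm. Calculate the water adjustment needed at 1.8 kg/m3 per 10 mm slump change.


Difference = 149 - 111 = 38 mm
Water adjustment = 38 * 1.8 / 10 = 6.8 kg/m3

6.8


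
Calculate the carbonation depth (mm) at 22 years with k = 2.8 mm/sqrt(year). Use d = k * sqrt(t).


depth = k * sqrt(t)
= 2.8 * sqrt(22)
= 13.13 mm

13.13


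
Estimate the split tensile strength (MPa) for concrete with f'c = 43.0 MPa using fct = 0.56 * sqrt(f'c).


fct = 0.56 * sqrt(43.0)
= 0.56 * 6.557
= 3.672 MPa

3.672


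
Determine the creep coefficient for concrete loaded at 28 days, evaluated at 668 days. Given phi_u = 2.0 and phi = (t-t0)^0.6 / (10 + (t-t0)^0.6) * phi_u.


dt = 668 - 28 = 640
phi = 640^0.6 / (10 + 640^0.6) * 2.0
= 1.657

1.657


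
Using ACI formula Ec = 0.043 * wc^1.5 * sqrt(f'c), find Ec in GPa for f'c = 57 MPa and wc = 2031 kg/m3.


Ec = 0.043 * 2031^1.5 * sqrt(57) / 1000
= 29.71 GPa

29.71


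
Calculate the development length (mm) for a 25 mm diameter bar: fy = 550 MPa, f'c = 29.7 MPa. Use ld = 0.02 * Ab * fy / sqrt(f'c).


Ab = pi * 25^2 / 4 = 490.874 mm2
ld = 0.02 * 490.874 * 550 / sqrt(29.7)
= 990.8 mm

990.8


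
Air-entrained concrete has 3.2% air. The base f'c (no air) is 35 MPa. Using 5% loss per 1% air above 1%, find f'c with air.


Strength loss = (3.2 - 1) * 5 = 11.0%
f'c = 35 * (1 - 11.0/100)
= 31.15 MPa

31.15


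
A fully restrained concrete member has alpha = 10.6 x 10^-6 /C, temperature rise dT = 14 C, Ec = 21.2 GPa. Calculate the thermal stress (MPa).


sigma = alpha * dT * Ec
= 10.6e-6 * 14 * 21.2 * 1000
= 3.146 MPa

3.146


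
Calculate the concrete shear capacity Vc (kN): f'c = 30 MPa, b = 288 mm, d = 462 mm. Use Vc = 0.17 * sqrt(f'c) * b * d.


Vc = 0.17 * sqrt(30) * 288 * 462 / 1000
= 123.89 kN

123.89


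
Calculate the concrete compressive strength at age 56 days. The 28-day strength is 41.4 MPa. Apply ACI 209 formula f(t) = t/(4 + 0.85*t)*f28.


f(56) = 56 / (4 + 0.85 * 56) * 41.4
= 56 / 51.6 * 41.4
= 44.93 MPa

44.93


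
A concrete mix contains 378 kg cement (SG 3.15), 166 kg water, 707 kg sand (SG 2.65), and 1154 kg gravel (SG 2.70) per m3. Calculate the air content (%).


Vol cement = 378 / (3.15 * 1000) = 0.12 m3
Vol water = 166 / 1000 = 0.166 m3
Vol sand = 707 / (2.65 * 1000) = 0.266792 m3
Vol gravel = 1154 / (2.70 * 1000) = 0.427407 m3
Total solid + water volume = 0.9802 m3
Air = (1 - 0.9802) * 100 = 1.98%

1.98


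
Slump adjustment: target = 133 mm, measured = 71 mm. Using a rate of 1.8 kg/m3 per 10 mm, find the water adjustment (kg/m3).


Difference = 133 - 71 = 62 mm
Water adjustment = 62 * 1.8 / 10 = 11.2 kg/m3

11.2


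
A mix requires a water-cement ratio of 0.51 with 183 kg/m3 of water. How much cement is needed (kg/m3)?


Cement = water / (w/c)
= 183 / 0.51
= 358.8 kg/m3

358.8


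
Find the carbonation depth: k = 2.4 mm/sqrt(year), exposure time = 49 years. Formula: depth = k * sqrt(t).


depth = k * sqrt(t)
= 2.4 * sqrt(49)
= 16.8 mm

16.8


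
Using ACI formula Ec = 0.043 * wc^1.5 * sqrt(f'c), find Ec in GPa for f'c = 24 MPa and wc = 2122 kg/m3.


Ec = 0.043 * 2122^1.5 * sqrt(24) / 1000
= 20.59 GPa

20.59


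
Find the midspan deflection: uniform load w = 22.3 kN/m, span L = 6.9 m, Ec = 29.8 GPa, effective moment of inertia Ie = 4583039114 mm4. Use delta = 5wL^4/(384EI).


Convert: L = 6.9 m = 6900 mm, Ec = 29.8 GPa = 29800 MPa
delta = 5 * 22.3 * 6900^4 / (384 * 29800 * 4583039114)
= 4.82 mm

4.82


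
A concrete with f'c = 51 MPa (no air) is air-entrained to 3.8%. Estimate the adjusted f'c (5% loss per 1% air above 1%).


Strength loss = (3.8 - 1) * 5 = 14.0%
f'c = 51 * (1 - 14.0/100)
= 43.86 MPa

43.86


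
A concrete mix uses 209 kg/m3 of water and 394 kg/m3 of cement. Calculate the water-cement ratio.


w/c = water / cement
w/c = 209 / 394 = 0.53

0.53


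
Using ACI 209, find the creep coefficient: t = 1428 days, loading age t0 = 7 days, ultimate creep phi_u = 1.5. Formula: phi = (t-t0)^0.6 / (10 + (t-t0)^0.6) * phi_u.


dt = 1428 - 7 = 1421
phi = 1421^0.6 / (10 + 1421^0.6) * 1.5
= 1.329

1.329


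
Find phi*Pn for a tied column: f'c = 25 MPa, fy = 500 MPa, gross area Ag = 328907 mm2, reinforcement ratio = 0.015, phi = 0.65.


Ast = rho * Ag = 0.015 * 328907 = 4933.605 mm2
phi*Pn = 0.65 * 0.80 * (0.85 * 25 * (328907 - 4933.605) + 500 * 4933.605) / 1000
= 4862.64 kN

4862.64


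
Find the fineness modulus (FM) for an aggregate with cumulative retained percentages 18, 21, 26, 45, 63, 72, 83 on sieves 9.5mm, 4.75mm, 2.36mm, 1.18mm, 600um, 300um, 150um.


FM = sum(cumulative % retained) / 100
= 328 / 100
= 3.28

3.28


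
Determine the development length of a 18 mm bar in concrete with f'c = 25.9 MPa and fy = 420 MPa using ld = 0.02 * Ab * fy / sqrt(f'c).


Ab = pi * 18^2 / 4 = 254.469 mm2
ld = 0.02 * 254.469 * 420 / sqrt(25.9)
= 420.0 mm

420.0


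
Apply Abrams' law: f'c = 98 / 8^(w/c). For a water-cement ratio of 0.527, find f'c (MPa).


f'c = 98 / 8^0.527
= 98 / 2.992
= 32.76 MPa

32.76


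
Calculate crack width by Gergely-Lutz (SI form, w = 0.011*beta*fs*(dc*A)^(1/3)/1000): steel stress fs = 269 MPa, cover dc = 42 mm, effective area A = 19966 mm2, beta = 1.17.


w = 0.011 * beta * fs * (dc * A)^(1/3) / 1000
= 0.011 * 1.17 * 269 * (42 * 19966)^(1/3) / 1000
= 0.326 mm

0.326


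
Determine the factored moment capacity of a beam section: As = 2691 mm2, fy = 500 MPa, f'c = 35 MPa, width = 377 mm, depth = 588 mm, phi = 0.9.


a = As * fy / (0.85 * f'c * b)
= 2691 * 500 / (0.85 * 35 * 377)
= 119.9652 mm
Mn = As * fy * (d - a/2) / 10^6
= 710.4474 kN-m
phi*Mn = 0.9 * 710.4474 = 639.4 kN-m

639.4


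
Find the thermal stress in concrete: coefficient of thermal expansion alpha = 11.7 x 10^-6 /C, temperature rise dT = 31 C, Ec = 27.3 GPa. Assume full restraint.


sigma = alpha * dT * Ec
= 11.7e-6 * 31 * 27.3 * 1000
= 9.902 MPa

9.902


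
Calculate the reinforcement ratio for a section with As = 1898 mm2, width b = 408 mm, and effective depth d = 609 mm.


rho = As / (b * d)
= 1898 / (408 * 609)
= 0.0076

0.0076


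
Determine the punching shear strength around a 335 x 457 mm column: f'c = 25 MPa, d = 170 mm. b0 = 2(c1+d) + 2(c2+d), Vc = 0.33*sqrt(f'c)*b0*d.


b0 = 2*(335 + 170) + 2*(457 + 170) = 2264 mm
Vc = 0.33 * sqrt(25) * 2264 * 170 / 1000
= 635.05 kN

635.05


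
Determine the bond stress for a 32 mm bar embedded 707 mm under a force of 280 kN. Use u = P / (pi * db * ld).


u = P / (pi * db * ld)
= 280 * 1000 / (pi * 32 * 707)
= 3.939 MPa

3.939


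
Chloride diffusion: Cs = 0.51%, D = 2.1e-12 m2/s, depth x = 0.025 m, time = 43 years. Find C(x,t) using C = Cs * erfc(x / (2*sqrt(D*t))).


t_seconds = 43 * 365.25 * 24 * 3600 = 1356976800.0 s
arg = 0.025 / (2 * sqrt(2.1e-12 * 1356976800.0))
= 0.2342
erfc(0.2342) = 0.7405
C = 0.51 * 0.7405 = 0.3777%

0.3777


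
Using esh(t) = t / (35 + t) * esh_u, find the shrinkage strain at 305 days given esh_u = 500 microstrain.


esh(305) = 305 / (35 + 305) * 500
= 305 / 340 * 500
= 448.5 microstrain

448.5


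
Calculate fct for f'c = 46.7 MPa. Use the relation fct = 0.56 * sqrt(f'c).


fct = 0.56 * sqrt(46.7)
= 0.56 * 6.834
= 3.827 MPa

3.827


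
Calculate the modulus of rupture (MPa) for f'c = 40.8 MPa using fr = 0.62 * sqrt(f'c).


fr = 0.62 * sqrt(40.8)
= 3.96 MPa

3.96


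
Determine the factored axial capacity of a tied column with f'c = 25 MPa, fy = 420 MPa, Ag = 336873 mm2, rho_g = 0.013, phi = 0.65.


Ast = rho * Ag = 0.013 * 336873 = 4379.349 mm2
phi*Pn = 0.65 * 0.80 * (0.85 * 25 * (336873 - 4379.349) + 420 * 4379.349) / 1000
= 4630.5 kN

4630.5


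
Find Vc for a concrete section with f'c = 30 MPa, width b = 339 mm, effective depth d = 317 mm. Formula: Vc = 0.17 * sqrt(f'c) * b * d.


Vc = 0.17 * sqrt(30) * 339 * 317 / 1000
= 100.06 kN

100.06


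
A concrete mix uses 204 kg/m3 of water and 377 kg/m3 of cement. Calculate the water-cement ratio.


w/c = water / cement
w/c = 204 / 377 = 0.541

0.541


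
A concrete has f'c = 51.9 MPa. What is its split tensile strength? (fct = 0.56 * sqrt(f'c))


fct = 0.56 * sqrt(51.9)
= 0.56 * 7.204
= 4.034 MPa

4.034


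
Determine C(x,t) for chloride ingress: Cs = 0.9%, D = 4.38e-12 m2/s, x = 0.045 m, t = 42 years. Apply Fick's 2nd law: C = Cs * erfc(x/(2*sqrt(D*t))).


t_seconds = 42 * 365.25 * 24 * 3600 = 1325419200.0 s
arg = 0.045 / (2 * sqrt(4.38e-12 * 1325419200.0))
= 0.2953
erfc(0.2953) = 0.6762
C = 0.9 * 0.6762 = 0.6086%

0.6086


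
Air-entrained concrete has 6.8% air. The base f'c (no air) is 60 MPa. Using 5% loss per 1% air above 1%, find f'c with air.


Strength loss = (6.8 - 1) * 5 = 29.0%
f'c = 60 * (1 - 29.0/100)
= 42.6 MPa

42.6


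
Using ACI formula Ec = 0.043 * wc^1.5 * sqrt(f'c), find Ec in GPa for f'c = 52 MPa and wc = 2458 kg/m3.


Ec = 0.043 * 2458^1.5 * sqrt(52) / 1000
= 37.79 GPa

37.79


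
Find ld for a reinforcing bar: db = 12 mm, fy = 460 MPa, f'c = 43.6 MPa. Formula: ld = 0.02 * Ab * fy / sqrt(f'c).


Ab = pi * 12^2 / 4 = 113.097 mm2
ld = 0.02 * 113.097 * 460 / sqrt(43.6)
= 157.6 mm

157.6


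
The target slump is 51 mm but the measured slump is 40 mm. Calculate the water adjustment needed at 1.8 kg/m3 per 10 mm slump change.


Difference = 51 - 40 = 11 mm
Water adjustment = 11 * 1.8 / 10 = 2.0 kg/m3

2.0


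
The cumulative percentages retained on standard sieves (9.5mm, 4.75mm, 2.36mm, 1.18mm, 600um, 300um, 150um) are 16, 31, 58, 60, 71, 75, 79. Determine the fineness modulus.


FM = sum(cumulative % retained) / 100
= 390 / 100
= 3.9

3.9


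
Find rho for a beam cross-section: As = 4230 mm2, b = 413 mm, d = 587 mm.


rho = As / (b * d)
= 4230 / (413 * 587)
= 0.0174

0.0174


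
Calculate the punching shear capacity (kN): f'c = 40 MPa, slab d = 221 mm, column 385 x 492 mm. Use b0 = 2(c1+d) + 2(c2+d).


b0 = 2*(385 + 221) + 2*(492 + 221) = 2638 mm
Vc = 0.33 * sqrt(40) * 2638 * 221 / 1000
= 1216.78 kN

1216.78


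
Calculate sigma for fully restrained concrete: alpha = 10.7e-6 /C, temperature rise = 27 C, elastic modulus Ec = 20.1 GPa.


sigma = alpha * dT * Ec
= 10.7e-6 * 27 * 20.1 * 1000
= 5.807 MPa

5.807


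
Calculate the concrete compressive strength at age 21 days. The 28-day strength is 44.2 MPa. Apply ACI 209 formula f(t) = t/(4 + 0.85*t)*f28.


f(21) = 21 / (4 + 0.85 * 21) * 44.2
= 21 / 21.85 * 44.2
= 42.48 MPa

42.48


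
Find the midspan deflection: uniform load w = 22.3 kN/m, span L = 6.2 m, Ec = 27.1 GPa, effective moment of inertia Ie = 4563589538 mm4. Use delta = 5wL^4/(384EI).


Convert: L = 6.2 m = 6200 mm, Ec = 27.1 GPa = 27100 MPa
delta = 5 * 22.3 * 6200^4 / (384 * 27100 * 4563589538)
= 3.47 mm

3.47


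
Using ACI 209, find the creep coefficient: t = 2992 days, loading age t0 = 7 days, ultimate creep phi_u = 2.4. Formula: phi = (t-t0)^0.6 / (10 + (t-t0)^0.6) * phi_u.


dt = 2992 - 7 = 2985
phi = 2985^0.6 / (10 + 2985^0.6) * 2.4
= 2.218

2.218


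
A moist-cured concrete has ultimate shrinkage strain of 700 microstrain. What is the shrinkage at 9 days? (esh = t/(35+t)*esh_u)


esh(9) = 9 / (35 + 9) * 700
= 9 / 44 * 700
= 143.2 microstrain

143.2


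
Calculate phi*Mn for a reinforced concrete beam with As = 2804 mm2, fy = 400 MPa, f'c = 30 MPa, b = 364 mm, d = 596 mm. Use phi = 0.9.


a = As * fy / (0.85 * f'c * b)
= 2804 * 400 / (0.85 * 30 * 364)
= 120.836 mm
Mn = As * fy * (d - a/2) / 10^6
= 600.7088 kN-m
phi*Mn = 0.9 * 600.7088 = 540.64 kN-m

540.64


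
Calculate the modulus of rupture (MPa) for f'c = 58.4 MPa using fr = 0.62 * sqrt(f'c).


fr = 0.62 * sqrt(58.4)
= 4.738 MPa

4.738


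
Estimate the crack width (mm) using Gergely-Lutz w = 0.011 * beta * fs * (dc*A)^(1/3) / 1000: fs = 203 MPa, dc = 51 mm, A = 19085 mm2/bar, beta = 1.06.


w = 0.011 * beta * fs * (dc * A)^(1/3) / 1000
= 0.011 * 1.06 * 203 * (51 * 19085)^(1/3) / 1000
= 0.235 mm

0.235


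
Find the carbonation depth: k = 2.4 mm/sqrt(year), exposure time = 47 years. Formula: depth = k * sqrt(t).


depth = k * sqrt(t)
= 2.4 * sqrt(47)
= 16.45 mm

16.45


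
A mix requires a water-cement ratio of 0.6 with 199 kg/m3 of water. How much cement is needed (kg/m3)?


Cement = water / (w/c)
= 199 / 0.6
= 331.7 kg/m3

331.7


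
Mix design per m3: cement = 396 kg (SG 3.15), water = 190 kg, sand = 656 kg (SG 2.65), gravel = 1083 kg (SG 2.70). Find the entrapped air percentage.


Vol cement = 396 / (3.15 * 1000) = 0.125714 m3
Vol water = 190 / 1000 = 0.19 m3
Vol sand = 656 / (2.65 * 1000) = 0.247547 m3
Vol gravel = 1083 / (2.70 * 1000) = 0.401111 m3
Total solid + water volume = 0.964373 m3
Air = (1 - 0.964373) * 100 = 3.56%

3.56


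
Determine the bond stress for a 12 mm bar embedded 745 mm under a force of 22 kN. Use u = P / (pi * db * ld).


u = P / (pi * db * ld)
= 22 * 1000 / (pi * 12 * 745)
= 0.783 MPa

0.783


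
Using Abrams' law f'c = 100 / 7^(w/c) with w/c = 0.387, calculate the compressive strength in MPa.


f'c = 100 / 7^0.387
= 100 / 2.124
= 47.09 MPa

47.09


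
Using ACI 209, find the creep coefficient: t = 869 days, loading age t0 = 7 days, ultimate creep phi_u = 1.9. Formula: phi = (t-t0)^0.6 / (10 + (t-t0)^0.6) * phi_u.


dt = 869 - 7 = 862
phi = 862^0.6 / (10 + 862^0.6) * 1.9
= 1.619

1.619


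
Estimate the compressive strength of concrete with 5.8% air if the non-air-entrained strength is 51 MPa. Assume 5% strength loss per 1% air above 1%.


Strength loss = (5.8 - 1) * 5 = 24.0%
f'c = 51 * (1 - 24.0/100)
= 38.76 MPa

38.76


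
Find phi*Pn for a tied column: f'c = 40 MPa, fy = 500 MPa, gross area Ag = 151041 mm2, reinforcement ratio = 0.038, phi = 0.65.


Ast = rho * Ag = 0.038 * 151041 = 5739.558 mm2
phi*Pn = 0.65 * 0.80 * (0.85 * 40 * (151041 - 5739.558) + 500 * 5739.558) / 1000
= 4061.21 kN

4061.21


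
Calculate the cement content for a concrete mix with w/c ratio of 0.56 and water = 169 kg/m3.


Cement = water / (w/c)
= 169 / 0.56
= 301.8 kg/m3

301.8


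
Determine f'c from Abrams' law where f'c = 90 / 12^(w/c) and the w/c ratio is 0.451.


f'c = 90 / 12^0.451
= 90 / 3.067
= 29.34 MPa

29.34


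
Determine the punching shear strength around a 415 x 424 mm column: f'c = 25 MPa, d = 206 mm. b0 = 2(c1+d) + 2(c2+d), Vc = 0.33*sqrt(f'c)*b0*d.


b0 = 2*(415 + 206) + 2*(424 + 206) = 2502 mm
Vc = 0.33 * sqrt(25) * 2502 * 206 / 1000
= 850.43 kN

850.43


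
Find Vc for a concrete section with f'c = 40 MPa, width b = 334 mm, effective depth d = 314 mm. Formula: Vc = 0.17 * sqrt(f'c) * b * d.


Vc = 0.17 * sqrt(40) * 334 * 314 / 1000
= 112.76 kN

112.76


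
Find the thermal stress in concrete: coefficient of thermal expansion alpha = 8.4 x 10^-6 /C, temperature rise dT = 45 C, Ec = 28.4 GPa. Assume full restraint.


sigma = alpha * dT * Ec
= 8.4e-6 * 45 * 28.4 * 1000
= 10.735 MPa

10.735


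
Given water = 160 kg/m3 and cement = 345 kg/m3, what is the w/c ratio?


w/c = water / cement
w/c = 160 / 345 = 0.464

0.464


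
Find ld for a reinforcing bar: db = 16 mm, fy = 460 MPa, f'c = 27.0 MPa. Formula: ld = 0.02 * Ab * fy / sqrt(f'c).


Ab = pi * 16^2 / 4 = 201.062 mm2
ld = 0.02 * 201.062 * 460 / sqrt(27.0)
= 356.0 mm

356.0


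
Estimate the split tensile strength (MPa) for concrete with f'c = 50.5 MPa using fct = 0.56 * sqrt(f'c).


fct = 0.56 * sqrt(50.5)
= 0.56 * 7.106
= 3.98 MPa

3.98


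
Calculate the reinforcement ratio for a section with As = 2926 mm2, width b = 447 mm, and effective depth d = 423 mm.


rho = As / (b * d)
= 2926 / (447 * 423)
= 0.0155

0.0155


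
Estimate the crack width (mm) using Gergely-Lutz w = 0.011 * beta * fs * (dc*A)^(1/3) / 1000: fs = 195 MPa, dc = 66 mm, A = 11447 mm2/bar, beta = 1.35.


w = 0.011 * beta * fs * (dc * A)^(1/3) / 1000
= 0.011 * 1.35 * 195 * (66 * 11447)^(1/3) / 1000
= 0.264 mm

0.264


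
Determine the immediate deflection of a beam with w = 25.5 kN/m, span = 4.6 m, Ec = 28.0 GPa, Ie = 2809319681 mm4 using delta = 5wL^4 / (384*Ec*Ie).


Convert: L = 4.6 m = 4600 mm, Ec = 28.0 GPa = 28000 MPa
delta = 5 * 25.5 * 4600^4 / (384 * 28000 * 2809319681)
= 1.89 mm

1.89


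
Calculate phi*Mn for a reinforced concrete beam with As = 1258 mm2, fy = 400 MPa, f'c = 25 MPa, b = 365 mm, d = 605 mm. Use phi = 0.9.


a = As * fy / (0.85 * f'c * b)
= 1258 * 400 / (0.85 * 25 * 365)
= 64.8767 mm
Mn = As * fy * (d - a/2) / 10^6
= 288.113 kN-m
phi*Mn = 0.9 * 288.113 = 259.3 kN-m

259.3


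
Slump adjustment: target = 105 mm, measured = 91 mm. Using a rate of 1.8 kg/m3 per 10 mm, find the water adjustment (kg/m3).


Difference = 105 - 91 = 14 mm
Water adjustment = 14 * 1.8 / 10 = 2.5 kg/m3

2.5


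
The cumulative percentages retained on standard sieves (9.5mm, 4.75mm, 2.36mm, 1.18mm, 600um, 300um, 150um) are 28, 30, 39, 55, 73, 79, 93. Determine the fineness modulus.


FM = sum(cumulative % retained) / 100
= 397 / 100
= 3.97

3.97


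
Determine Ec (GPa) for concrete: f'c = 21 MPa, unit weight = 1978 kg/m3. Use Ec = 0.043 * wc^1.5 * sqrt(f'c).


Ec = 0.043 * 1978^1.5 * sqrt(21) / 1000
= 17.33 GPa

17.33


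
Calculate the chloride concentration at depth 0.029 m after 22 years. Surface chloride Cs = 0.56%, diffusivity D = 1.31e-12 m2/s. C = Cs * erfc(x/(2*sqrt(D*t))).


t_seconds = 22 * 365.25 * 24 * 3600 = 694267200.0 s
arg = 0.029 / (2 * sqrt(1.31e-12 * 694267200.0))
= 0.4808
erfc(0.4808) = 0.4965
C = 0.56 * 0.4965 = 0.2781%

0.2781


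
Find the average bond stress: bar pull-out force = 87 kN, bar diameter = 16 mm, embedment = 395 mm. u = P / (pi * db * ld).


u = P / (pi * db * ld)
= 87 * 1000 / (pi * 16 * 395)
= 4.382 MPa

4.382


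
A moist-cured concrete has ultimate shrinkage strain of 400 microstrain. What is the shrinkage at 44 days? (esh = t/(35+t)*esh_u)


esh(44) = 44 / (35 + 44) * 400
= 44 / 79 * 400
= 222.8 microstrain

222.8


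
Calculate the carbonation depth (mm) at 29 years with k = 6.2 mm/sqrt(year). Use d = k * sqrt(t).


depth = k * sqrt(t)
= 6.2 * sqrt(29)
= 33.39 mm

33.39


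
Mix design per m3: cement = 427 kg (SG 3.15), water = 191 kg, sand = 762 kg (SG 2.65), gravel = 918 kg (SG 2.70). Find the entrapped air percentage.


Vol cement = 427 / (3.15 * 1000) = 0.135556 m3
Vol water = 191 / 1000 = 0.191 m3
Vol sand = 762 / (2.65 * 1000) = 0.287547 m3
Vol gravel = 918 / (2.70 * 1000) = 0.34 m3
Total solid + water volume = 0.954103 m3
Air = (1 - 0.954103) * 100 = 4.59%

4.59


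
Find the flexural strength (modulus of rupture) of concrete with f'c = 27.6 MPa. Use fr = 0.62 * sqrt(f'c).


fr = 0.62 * sqrt(27.6)
= 3.257 MPa

3.257


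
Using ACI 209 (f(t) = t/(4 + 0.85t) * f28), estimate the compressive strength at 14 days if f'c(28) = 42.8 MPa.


f(14) = 14 / (4 + 0.85 * 14) * 42.8
= 14 / 15.9 * 42.8
= 37.69 MPa

37.69


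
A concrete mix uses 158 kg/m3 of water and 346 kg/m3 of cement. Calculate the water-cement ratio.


w/c = water / cement
w/c = 158 / 346 = 0.457

0.457


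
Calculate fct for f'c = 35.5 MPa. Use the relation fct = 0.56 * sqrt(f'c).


fct = 0.56 * sqrt(35.5)
= 0.56 * 5.958
= 3.337 MPa

3.337


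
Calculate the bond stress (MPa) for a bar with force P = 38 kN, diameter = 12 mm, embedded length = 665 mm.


u = P / (pi * db * ld)
= 38 * 1000 / (pi * 12 * 665)
= 1.516 MPa

1.516


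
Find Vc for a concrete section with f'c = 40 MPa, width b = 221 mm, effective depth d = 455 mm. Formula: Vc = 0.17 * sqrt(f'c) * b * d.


Vc = 0.17 * sqrt(40) * 221 * 455 / 1000
= 108.11 kN

108.11


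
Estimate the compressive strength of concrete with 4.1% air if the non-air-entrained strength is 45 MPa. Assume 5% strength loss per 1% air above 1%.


Strength loss = (4.1 - 1) * 5 = 15.5%
f'c = 45 * (1 - 15.5/100)
= 38.02 MPa

38.02


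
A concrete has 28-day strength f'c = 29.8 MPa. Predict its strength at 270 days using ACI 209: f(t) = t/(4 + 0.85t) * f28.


f(270) = 270 / (4 + 0.85 * 270) * 29.8
= 270 / 233.5 * 29.8
= 34.46 MPa

34.46


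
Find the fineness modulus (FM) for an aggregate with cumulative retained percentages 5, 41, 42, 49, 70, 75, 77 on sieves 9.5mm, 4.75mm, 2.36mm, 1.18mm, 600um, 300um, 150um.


FM = sum(cumulative % retained) / 100
= 359 / 100
= 3.59

3.59


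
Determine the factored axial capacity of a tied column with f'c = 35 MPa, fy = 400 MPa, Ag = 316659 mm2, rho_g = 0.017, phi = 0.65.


Ast = rho * Ag = 0.017 * 316659 = 5383.203 mm2
phi*Pn = 0.65 * 0.80 * (0.85 * 35 * (316659 - 5383.203) + 400 * 5383.203) / 1000
= 5935.14 kN

5935.14


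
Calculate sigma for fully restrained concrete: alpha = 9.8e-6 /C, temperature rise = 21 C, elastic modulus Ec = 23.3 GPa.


sigma = alpha * dT * Ec
= 9.8e-6 * 21 * 23.3 * 1000
= 4.795 MPa

4.795


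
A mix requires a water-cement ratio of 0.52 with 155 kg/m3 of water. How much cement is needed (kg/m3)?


Cement = water / (w/c)
= 155 / 0.52
= 298.1 kg/m3

298.1


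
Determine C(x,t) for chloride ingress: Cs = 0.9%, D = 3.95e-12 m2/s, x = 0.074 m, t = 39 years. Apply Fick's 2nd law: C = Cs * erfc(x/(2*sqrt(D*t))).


t_seconds = 39 * 365.25 * 24 * 3600 = 1230746400.0 s
arg = 0.074 / (2 * sqrt(3.95e-12 * 1230746400.0))
= 0.5307
erfc(0.5307) = 0.453
C = 0.9 * 0.453 = 0.4077%

0.4077


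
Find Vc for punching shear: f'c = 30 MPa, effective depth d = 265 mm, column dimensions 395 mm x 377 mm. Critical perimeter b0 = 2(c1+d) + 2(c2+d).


b0 = 2*(395 + 265) + 2*(377 + 265) = 2604 mm
Vc = 0.33 * sqrt(30) * 2604 * 265 / 1000
= 1247.27 kN

1247.27


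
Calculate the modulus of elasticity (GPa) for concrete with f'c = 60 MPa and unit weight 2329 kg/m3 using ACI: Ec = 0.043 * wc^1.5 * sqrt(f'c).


Ec = 0.043 * 2329^1.5 * sqrt(60) / 1000
= 37.44 GPa

37.44


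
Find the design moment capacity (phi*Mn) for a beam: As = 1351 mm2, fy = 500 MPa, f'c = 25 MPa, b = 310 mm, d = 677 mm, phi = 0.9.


a = As * fy / (0.85 * f'c * b)
= 1351 * 500 / (0.85 * 25 * 310)
= 102.5427 mm
Mn = As * fy * (d - a/2) / 10^6
= 422.6797 kN-m
phi*Mn = 0.9 * 422.6797 = 380.41 kN-m

380.41


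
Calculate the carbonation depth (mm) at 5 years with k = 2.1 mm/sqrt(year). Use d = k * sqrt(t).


depth = k * sqrt(t)
= 2.1 * sqrt(5)
= 4.7 mm

4.7


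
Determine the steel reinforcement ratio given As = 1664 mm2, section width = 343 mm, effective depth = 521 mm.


rho = As / (b * d)
= 1664 / (343 * 521)
= 0.0093

0.0093


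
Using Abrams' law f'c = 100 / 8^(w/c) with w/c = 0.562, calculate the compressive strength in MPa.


f'c = 100 / 8^0.562
= 100 / 3.218
= 31.08 MPa

31.08


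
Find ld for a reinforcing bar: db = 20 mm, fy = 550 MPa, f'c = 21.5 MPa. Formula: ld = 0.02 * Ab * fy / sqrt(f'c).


Ab = pi * 20^2 / 4 = 314.159 mm2
ld = 0.02 * 314.159 * 550 / sqrt(21.5)
= 745.3 mm

745.3


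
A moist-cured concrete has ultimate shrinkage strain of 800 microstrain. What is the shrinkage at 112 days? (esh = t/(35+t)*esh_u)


esh(112) = 112 / (35 + 112) * 800
= 112 / 147 * 800
= 609.5 microstrain

609.5


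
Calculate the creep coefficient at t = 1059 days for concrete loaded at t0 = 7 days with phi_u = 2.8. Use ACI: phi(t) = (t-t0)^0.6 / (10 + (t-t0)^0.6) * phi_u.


dt = 1059 - 7 = 1052
phi = 1052^0.6 / (10 + 1052^0.6) * 2.8
= 2.427

2.427


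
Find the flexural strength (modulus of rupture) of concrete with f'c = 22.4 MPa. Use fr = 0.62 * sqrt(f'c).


fr = 0.62 * sqrt(22.4)
= 2.934 MPa

2.934


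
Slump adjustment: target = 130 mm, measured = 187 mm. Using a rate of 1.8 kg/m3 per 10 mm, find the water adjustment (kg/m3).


Difference = 130 - 187 = -57 mm
Water adjustment = -57 * 1.8 / 10 = -10.3 kg/m3

-10.3


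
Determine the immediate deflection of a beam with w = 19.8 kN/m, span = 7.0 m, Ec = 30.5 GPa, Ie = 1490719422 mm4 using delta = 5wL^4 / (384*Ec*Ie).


Convert: L = 7.0 m = 7000 mm, Ec = 30.5 GPa = 30500 MPa
delta = 5 * 19.8 * 7000^4 / (384 * 30500 * 1490719422)
= 13.61 mm

13.61


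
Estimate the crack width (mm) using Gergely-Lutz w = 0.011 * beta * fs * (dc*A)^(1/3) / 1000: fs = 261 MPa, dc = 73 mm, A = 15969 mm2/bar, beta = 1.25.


w = 0.011 * beta * fs * (dc * A)^(1/3) / 1000
= 0.011 * 1.25 * 261 * (73 * 15969)^(1/3) / 1000
= 0.378 mm

0.378


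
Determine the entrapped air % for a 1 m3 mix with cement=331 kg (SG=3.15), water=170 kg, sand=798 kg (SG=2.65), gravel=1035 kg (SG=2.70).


Vol cement = 331 / (3.15 * 1000) = 0.105079 m3
Vol water = 170 / 1000 = 0.17 m3
Vol sand = 798 / (2.65 * 1000) = 0.301132 m3
Vol gravel = 1035 / (2.70 * 1000) = 0.383333 m3
Total solid + water volume = 0.959545 m3
Air = (1 - 0.959545) * 100 = 4.05%

4.05


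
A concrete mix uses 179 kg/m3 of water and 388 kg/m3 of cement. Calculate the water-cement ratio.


w/c = water / cement
w/c = 179 / 388 = 0.461

0.461


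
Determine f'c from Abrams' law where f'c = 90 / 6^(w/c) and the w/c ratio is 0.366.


f'c = 90 / 6^0.366
= 90 / 1.927
= 46.71 MPa

46.71


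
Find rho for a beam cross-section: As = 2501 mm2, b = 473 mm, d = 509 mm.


rho = As / (b * d)
= 2501 / (473 * 509)
= 0.0104

0.0104


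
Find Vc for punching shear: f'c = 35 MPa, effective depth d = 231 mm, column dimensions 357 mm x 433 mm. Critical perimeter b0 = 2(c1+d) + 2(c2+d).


b0 = 2*(357 + 231) + 2*(433 + 231) = 2504 mm
Vc = 0.33 * sqrt(35) * 2504 * 231 / 1000
= 1129.26 kN

1129.26


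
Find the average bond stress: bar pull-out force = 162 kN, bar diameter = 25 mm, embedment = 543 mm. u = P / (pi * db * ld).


u = P / (pi * db * ld)
= 162 * 1000 / (pi * 25 * 543)
= 3.799 MPa

3.799


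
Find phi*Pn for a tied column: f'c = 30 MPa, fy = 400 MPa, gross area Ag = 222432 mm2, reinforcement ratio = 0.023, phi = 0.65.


Ast = rho * Ag = 0.023 * 222432 = 5115.936 mm2
phi*Pn = 0.65 * 0.80 * (0.85 * 30 * (222432 - 5115.936) + 400 * 5115.936) / 1000
= 3945.73 kN

3945.73


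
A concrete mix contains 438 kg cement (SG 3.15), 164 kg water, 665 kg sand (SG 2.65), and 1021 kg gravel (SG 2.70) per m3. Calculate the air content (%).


Vol cement = 438 / (3.15 * 1000) = 0.139048 m3
Vol water = 164 / 1000 = 0.164 m3
Vol sand = 665 / (2.65 * 1000) = 0.250943 m3
Vol gravel = 1021 / (2.70 * 1000) = 0.378148 m3
Total solid + water volume = 0.932139 m3
Air = (1 - 0.932139) * 100 = 6.79%

6.79


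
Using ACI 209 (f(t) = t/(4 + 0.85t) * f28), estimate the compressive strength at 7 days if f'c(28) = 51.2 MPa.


f(7) = 7 / (4 + 0.85 * 7) * 51.2
= 7 / 9.95 * 51.2
= 36.02 MPa

36.02


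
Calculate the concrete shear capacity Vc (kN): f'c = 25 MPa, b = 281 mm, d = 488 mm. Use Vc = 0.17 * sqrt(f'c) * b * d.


Vc = 0.17 * sqrt(25) * 281 * 488 / 1000
= 116.56 kN

116.56


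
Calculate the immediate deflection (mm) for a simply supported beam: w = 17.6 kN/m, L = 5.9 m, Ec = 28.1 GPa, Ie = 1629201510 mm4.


Convert: L = 5.9 m = 5900 mm, Ec = 28.1 GPa = 28100 MPa
delta = 5 * 17.6 * 5900^4 / (384 * 28100 * 1629201510)
= 6.07 mm

6.07


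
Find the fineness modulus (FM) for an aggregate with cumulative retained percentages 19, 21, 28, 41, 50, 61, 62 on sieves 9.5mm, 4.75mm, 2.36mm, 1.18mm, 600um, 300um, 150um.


FM = sum(cumulative % retained) / 100
= 282 / 100
= 2.82

2.82


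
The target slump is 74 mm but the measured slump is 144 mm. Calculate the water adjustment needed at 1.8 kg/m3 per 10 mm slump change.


Difference = 74 - 144 = -70 mm
Water adjustment = -70 * 1.8 / 10 = -12.6 kg/m3

-12.6


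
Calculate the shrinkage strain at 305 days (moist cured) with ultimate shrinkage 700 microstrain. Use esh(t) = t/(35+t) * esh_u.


esh(305) = 305 / (35 + 305) * 700
= 305 / 340 * 700
= 627.9 microstrain

627.9


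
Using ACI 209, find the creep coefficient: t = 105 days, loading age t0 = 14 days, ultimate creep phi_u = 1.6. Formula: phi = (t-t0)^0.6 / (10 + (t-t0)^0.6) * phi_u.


dt = 105 - 14 = 91
phi = 91^0.6 / (10 + 91^0.6) * 1.6
= 0.959

0.959


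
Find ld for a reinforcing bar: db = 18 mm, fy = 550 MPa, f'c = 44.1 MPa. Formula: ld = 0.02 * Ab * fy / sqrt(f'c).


Ab = pi * 18^2 / 4 = 254.469 mm2
ld = 0.02 * 254.469 * 550 / sqrt(44.1)
= 421.5 mm

421.5


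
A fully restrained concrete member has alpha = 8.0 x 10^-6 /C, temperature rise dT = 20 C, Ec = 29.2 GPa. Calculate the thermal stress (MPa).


sigma = alpha * dT * Ec
= 8.0e-6 * 20 * 29.2 * 1000
= 4.672 MPa

4.672


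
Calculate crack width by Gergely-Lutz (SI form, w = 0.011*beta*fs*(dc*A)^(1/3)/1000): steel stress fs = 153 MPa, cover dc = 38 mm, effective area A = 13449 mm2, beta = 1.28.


w = 0.011 * beta * fs * (dc * A)^(1/3) / 1000
= 0.011 * 1.28 * 153 * (38 * 13449)^(1/3) / 1000
= 0.172 mm

0.172


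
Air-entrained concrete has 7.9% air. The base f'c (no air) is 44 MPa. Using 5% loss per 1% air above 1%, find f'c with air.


Strength loss = (7.9 - 1) * 5 = 34.5%
f'c = 44 * (1 - 34.5/100)
= 28.82 MPa

28.82


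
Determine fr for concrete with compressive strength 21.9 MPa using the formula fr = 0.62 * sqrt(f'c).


fr = 0.62 * sqrt(21.9)
= 2.901 MPa

2.901


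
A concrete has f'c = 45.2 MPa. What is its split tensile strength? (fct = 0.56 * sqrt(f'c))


fct = 0.56 * sqrt(45.2)
= 0.56 * 6.723
= 3.765 MPa

3.765


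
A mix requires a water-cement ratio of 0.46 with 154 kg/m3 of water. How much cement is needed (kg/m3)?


Cement = water / (w/c)
= 154 / 0.46
= 334.8 kg/m3

334.8


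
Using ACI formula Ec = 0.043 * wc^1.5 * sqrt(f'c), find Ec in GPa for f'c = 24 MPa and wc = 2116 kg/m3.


Ec = 0.043 * 2116^1.5 * sqrt(24) / 1000
= 20.5 GPa

20.5


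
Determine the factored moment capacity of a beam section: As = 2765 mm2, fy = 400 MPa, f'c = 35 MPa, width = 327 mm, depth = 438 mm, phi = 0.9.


a = As * fy / (0.85 * f'c * b)
= 2765 * 400 / (0.85 * 35 * 327)
= 113.6895 mm
Mn = As * fy * (d - a/2) / 10^6
= 421.5577 kN-m
phi*Mn = 0.9 * 421.5577 = 379.4 kN-m

379.4


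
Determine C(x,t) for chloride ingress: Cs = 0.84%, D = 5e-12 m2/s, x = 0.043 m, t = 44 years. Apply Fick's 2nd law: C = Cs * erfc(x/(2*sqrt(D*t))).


t_seconds = 44 * 365.25 * 24 * 3600 = 1388534400.0 s
arg = 0.043 / (2 * sqrt(5e-12 * 1388534400.0))
= 0.258
erfc(0.258) = 0.7152
C = 0.84 * 0.7152 = 0.6007%

0.6007


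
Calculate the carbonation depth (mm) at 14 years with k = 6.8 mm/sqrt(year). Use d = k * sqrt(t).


depth = k * sqrt(t)
= 6.8 * sqrt(14)
= 25.44 mm

25.44


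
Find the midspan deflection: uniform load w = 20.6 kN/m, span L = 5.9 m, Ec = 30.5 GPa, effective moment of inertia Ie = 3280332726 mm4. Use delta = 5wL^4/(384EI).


Convert: L = 5.9 m = 5900 mm, Ec = 30.5 GPa = 30500 MPa
delta = 5 * 20.6 * 5900^4 / (384 * 30500 * 3280332726)
= 3.25 mm

3.25


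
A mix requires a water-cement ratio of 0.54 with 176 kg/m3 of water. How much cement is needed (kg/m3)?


Cement = water / (w/c)
= 176 / 0.54
= 325.9 kg/m3

325.9


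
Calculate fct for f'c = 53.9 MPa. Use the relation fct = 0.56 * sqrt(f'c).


fct = 0.56 * sqrt(53.9)
= 0.56 * 7.342
= 4.111 MPa

4.111


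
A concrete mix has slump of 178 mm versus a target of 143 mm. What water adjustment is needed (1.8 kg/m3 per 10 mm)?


Difference = 143 - 178 = -35 mm
Water adjustment = -35 * 1.8 / 10 = -6.3 kg/m3

-6.3


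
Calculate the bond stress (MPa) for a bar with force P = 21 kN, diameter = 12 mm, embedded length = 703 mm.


u = P / (pi * db * ld)
= 21 * 1000 / (pi * 12 * 703)
= 0.792 MPa

0.792


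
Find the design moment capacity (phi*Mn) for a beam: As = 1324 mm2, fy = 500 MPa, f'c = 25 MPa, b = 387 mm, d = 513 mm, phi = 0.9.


a = As * fy / (0.85 * f'c * b)
= 1324 * 500 / (0.85 * 25 * 387)
= 80.4986 mm
Mn = As * fy * (d - a/2) / 10^6
= 312.961 kN-m
phi*Mn = 0.9 * 312.961 = 281.66 kN-m

281.66


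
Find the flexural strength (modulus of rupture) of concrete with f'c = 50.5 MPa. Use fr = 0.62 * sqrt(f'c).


fr = 0.62 * sqrt(50.5)
= 4.406 MPa

4.406


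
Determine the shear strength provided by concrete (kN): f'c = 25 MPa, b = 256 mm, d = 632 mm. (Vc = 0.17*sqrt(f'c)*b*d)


Vc = 0.17 * sqrt(25) * 256 * 632 / 1000
= 137.52 kN

137.52


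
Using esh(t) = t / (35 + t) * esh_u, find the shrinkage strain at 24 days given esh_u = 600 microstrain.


esh(24) = 24 / (35 + 24) * 600
= 24 / 59 * 600
= 244.1 microstrain

244.1


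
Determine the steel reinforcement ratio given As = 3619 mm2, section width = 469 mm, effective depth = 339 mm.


rho = As / (b * d)
= 3619 / (469 * 339)
= 0.0228

0.0228


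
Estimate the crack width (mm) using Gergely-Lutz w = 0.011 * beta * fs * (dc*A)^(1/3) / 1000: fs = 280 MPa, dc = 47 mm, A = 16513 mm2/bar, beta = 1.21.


w = 0.011 * beta * fs * (dc * A)^(1/3) / 1000
= 0.011 * 1.21 * 280 * (47 * 16513)^(1/3) / 1000
= 0.342 mm

0.342


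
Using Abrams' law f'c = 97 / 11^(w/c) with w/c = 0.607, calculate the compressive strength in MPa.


f'c = 97 / 11^0.607
= 97 / 4.287
= 22.63 MPa

22.63


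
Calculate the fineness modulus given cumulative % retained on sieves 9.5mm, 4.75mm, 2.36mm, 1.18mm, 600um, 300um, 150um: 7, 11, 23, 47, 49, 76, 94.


FM = sum(cumulative % retained) / 100
= 307 / 100
= 3.07

3.07


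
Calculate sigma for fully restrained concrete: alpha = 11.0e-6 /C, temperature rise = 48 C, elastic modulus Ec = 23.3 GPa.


sigma = alpha * dT * Ec
= 11.0e-6 * 48 * 23.3 * 1000
= 12.302 MPa

12.302


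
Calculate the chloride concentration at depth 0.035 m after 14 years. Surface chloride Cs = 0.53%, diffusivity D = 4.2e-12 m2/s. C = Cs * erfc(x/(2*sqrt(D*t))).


t_seconds = 14 * 365.25 * 24 * 3600 = 441806400.0 s
arg = 0.035 / (2 * sqrt(4.2e-12 * 441806400.0))
= 0.4063
erfc(0.4063) = 0.5656
C = 0.53 * 0.5656 = 0.2998%

0.2998


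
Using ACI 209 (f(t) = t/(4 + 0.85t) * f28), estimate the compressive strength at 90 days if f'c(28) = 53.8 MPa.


f(90) = 90 / (4 + 0.85 * 90) * 53.8
= 90 / 80.5 * 53.8
= 60.15 MPa

60.15


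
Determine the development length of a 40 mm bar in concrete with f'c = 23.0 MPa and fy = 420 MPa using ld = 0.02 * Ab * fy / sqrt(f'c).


Ab = pi * 40^2 / 4 = 1256.637 mm2
ld = 0.02 * 1256.637 * 420 / sqrt(23.0)
= 2201.0 mm

2201.0


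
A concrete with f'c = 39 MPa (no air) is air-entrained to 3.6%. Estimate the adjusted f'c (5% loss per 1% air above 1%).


Strength loss = (3.6 - 1) * 5 = 13.0%
f'c = 39 * (1 - 13.0/100)
= 33.93 MPa

33.93


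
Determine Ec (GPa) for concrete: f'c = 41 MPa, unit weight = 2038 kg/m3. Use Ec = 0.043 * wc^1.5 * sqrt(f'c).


Ec = 0.043 * 2038^1.5 * sqrt(41) / 1000
= 25.33 GPa

25.33


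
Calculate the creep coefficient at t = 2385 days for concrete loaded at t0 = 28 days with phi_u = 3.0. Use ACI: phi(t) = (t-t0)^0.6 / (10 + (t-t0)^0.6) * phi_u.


dt = 2385 - 28 = 2357
phi = 2357^0.6 / (10 + 2357^0.6) * 3.0
= 2.74

2.74


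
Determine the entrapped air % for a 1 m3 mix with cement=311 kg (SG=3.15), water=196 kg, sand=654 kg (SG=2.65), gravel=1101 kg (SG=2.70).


Vol cement = 311 / (3.15 * 1000) = 0.09873 m3
Vol water = 196 / 1000 = 0.196 m3
Vol sand = 654 / (2.65 * 1000) = 0.246792 m3
Vol gravel = 1101 / (2.70 * 1000) = 0.407778 m3
Total solid + water volume = 0.9493 m3
Air = (1 - 0.9493) * 100 = 5.07%

5.07


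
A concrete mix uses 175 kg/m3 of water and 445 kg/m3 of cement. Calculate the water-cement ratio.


w/c = water / cement
w/c = 175 / 445 = 0.393

0.393


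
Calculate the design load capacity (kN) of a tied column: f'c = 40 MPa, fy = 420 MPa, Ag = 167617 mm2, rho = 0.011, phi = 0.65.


Ast = rho * Ag = 0.011 * 167617 = 1843.787 mm2
phi*Pn = 0.65 * 0.80 * (0.85 * 40 * (167617 - 1843.787) + 420 * 1843.787) / 1000
= 3333.55 kN

3333.55
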